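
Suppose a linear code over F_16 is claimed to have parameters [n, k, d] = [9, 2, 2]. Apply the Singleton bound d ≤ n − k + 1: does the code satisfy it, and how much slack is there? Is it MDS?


Singleton RHS = n − k + 1 = 8, slack = 6, bound satisfied, not MDS.

Singleton bound: d ≤ n − k + 1.
Here n = 9, k = 2, so n − k + 1 = 8.
Given d = 2, check d ≤ 8: YES.
Slack = (n − k + 1) − d = 6.
The code is NOT MDS (slack = 6 > 0).
Description: the claimed parameters are [9, 2, 2]_16; such a code would be non-MDS.


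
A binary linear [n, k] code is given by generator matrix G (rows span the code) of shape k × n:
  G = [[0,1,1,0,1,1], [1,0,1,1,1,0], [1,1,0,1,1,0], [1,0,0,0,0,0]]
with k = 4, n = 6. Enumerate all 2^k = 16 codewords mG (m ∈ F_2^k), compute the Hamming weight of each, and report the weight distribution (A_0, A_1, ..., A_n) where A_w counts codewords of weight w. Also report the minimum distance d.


Weight distribution: A_0 = 1, A_1 = 1, A_2 = 2, A_3 = 6, A_4 = 5, A_5 = 1. Minimum distance d = 1.

Enumerate all 2^4 = 16 messages m ∈ F_2^4.
For each, compute codeword c = mG in F_2^6, then tally its weight.
  m = 0000 → c = 000000, weight = 0.
  m = 1000 → c = 011011, weight = 4.
  m = 0100 → c = 101110, weight = 4.
  m = 1100 → c = 110101, weight = 4.
  m = 0010 → c = 110110, weight = 4.
  m = 1010 → c = 101101, weight = 4.
  m = 0110 → c = 011000, weight = 2.
  m = 1110 → c = 000011, weight = 2.
  m = 0001 → c = 100000, weight = 1.
  m = 1001 → c = 111011, weight = 5.
  m = 0101 → c = 001110, weight = 3.
  m = 1101 → c = 010101, weight = 3.
  m = 0011 → c = 010110, weight = 3.
  m = 1011 → c = 001101, weight = 3.
  m = 0111 → c = 111000, weight = 3.
  m = 1111 → c = 100011, weight = 3.
Tally weights:
  weight 0: 1 codewords.
  weight 1: 1 codewords.
  weight 2: 2 codewords.
  weight 3: 6 codewords.
  weight 4: 5 codewords.
  weight 5: 1 codewords.
Minimum distance d = smallest w > 0 with A_w > 0 = 1.
Sanity: Σ A_w = 16 = 2^4 = 16 ✓.


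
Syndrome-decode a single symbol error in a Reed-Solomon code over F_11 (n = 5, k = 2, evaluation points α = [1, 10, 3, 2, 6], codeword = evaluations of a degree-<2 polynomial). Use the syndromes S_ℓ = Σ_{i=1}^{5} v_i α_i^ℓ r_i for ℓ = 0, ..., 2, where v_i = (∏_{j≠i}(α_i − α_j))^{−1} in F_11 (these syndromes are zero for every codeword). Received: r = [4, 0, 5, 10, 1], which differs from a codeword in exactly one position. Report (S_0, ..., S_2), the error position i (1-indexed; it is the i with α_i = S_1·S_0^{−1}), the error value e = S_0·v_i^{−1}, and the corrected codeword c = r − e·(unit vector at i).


S = (10, 1, 10), error at position 2, error magnitude e = 8, c = [4, 3, 5, 10, 1].

Step 1: column multipliers v_i = (∏_{j≠i}(α_i − α_j))^{−1} mod 11.
  i = 1 (α = 1): (1−10)(1−3)(1−2)(1−6) = (−9)·(−2)·(−1)·(−5) = 90 ≡ 2, so v_1 = 2^{−1} = 6 (mod 11).
  i = 2 (α = 10): (10−1)(10−3)(10−2)(10−6) = 9·7·8·4 = 2016 ≡ 3, so v_2 = 3^{−1} = 4 (mod 11).
  i = 3 (α = 3): (3−1)(3−10)(3−2)(3−6) = 2·(−7)·1·(−3) = 42 ≡ 9, so v_3 = 9^{−1} = 5 (mod 11).
  i = 4 (α = 2): (2−1)(2−10)(2−3)(2−6) = 1·(−8)·(−1)·(−4) = −32 ≡ 1, so v_4 = 1^{−1} = 1 (mod 11).
  i = 5 (α = 6): (6−1)(6−10)(6−3)(6−2) = 5·(−4)·3·4 = −240 ≡ 2, so v_5 = 2^{−1} = 6 (mod 11).
  v = [6, 4, 5, 1, 6].
Step 2: syndromes of r = [4, 0, 5, 10, 1] (all sums mod 11).
  S_0 = Σ v_i r_i = 6·4 + 4·0 + 5·5 + 1·10 + 6·1 = 65 ≡ 10.
  S_1 = Σ v_i α_i r_i = 6·1·4 + 4·10·0 + 5·3·5 + 1·2·10 + 6·6·1 = 155 ≡ 1.
  α_i^2 mod 11 = [1, 1, 9, 4, 3].
  S_2 = Σ v_i α_i^2 r_i = 6·1·4 + 4·1·0 + 5·9·5 + 1·4·10 + 6·3·1 = 307 ≡ 10.
  S = (10, 1, 10) ≠ 0, so r is not a codeword (an error is present).
Step 3: locate the error. For a single error e at position i, S_ℓ = v_i·e·α_i^ℓ, so α_err = S_1/S_0.
  S_0^{−1} = 10^{−1} = 10 (mod 11), so α_err = 1·10 = 10 ≡ 10 = α_2. Error position i = 2.
  Consistency check: S_2/S_1 = 10·1 = 10 ≡ 10 = α_err ✓ (single-error assumption holds).
Step 4: error magnitude e = S_0/v_2 = S_0·∏_{j≠2}(α_2 − α_j) = 10·3 = 30 ≡ 8 (mod 11).
Step 5: correct position 2: c_2 = r_2 − e = 0 − 8 ≡ 3 (mod 11). Hence c = [4, 3, 5, 10, 1].
  Check: interpolating c through the α_i gives m(x) = 9 + 6·x (degree < 2) with m(α_i) = c_i for every i, so c is indeed a codeword.


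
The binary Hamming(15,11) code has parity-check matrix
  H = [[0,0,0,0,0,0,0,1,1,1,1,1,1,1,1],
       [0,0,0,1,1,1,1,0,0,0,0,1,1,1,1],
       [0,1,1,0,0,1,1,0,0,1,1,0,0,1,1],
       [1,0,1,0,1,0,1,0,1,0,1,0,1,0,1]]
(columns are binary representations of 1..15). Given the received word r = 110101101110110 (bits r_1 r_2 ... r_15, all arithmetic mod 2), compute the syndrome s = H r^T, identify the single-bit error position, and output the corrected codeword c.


s = (1, 1, 0, 1)^T, error position = 13, corrected codeword c = 110101101110010

Compute s = H r^T mod 2 one row at a time:
  s_1 = 0 + 1 + 1 + 1 + 0 + 1 + 1 + 0 = 5 ≡ 1 (mod 2).
  s_2 = 1 + 0 + 1 + 1 + 0 + 1 + 1 + 0 = 5 ≡ 1 (mod 2).
  s_3 = 1 + 0 + 1 + 1 + 1 + 1 + 1 + 0 = 6 ≡ 0 (mod 2).
  s_4 = 1 + 0 + 0 + 1 + 1 + 1 + 1 + 0 = 5 ≡ 1 (mod 2).
s = (1, 1, 0, 1)^T — this equals column 13 of H (binary 1101), so error is at position 13.
Correct: flip bit 13 of r = 110101101110110 to get c = 110101101110010.


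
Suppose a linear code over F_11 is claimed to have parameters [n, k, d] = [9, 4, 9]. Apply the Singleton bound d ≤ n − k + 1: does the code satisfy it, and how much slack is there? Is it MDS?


Singleton RHS = n − k + 1 = 6, slack = -3, bound violated (no such code; not MDS).

Singleton bound: d ≤ n − k + 1.
Here n = 9, k = 4, so n − k + 1 = 6.
Given d = 9, check d ≤ 6: NO.
Slack = (n − k + 1) − d = -3.
The slack is negative: d = 9 exceeds n − k + 1 = 6 by 3, so the Singleton bound is violated and no linear [9, 4, 9]_11 code can exist. In particular it is not MDS (MDS requires d = n − k + 1 exactly).
Description: the claimed parameters are [9, 4, 9]_11; such a code would be impossible (violates the Singleton bound).


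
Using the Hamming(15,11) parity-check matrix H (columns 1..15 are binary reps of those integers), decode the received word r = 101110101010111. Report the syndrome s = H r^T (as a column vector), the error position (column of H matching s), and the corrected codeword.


s = (1, 0, 1, 0)^T, error position = 10, corrected codeword c = 101110101110111

Compute s = H r^T mod 2 one row at a time:
  s_1 = 0 + 1 + 0 + 1 + 0 + 1 + 1 + 1 = 5 ≡ 1 (mod 2).
  s_2 = 1 + 1 + 0 + 1 + 0 + 1 + 1 + 1 = 6 ≡ 0 (mod 2).
  s_3 = 0 + 1 + 0 + 1 + 0 + 1 + 1 + 1 = 5 ≡ 1 (mod 2).
  s_4 = 1 + 1 + 1 + 1 + 1 + 1 + 1 + 1 = 8 ≡ 0 (mod 2).
s = (1, 0, 1, 0)^T — this equals column 10 of H (binary 1010), so error is at position 10.
Correct: flip bit 10 of r = 101110101010111 to get c = 101110101110111.


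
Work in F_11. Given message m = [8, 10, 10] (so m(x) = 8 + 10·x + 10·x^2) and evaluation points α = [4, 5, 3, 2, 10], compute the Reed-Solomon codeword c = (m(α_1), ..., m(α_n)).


c = [10, 0, 7, 2, 8]

Message polynomial: m(x) = 8 + 10·x + 10·x^2 (mod 11).
For each evaluation point α_i, compute m(α_i) mod 11:
  α_1 = 4: Horner steps 10 → 6 → 10, so m(4) = 10.
  α_2 = 5: Horner steps 10 → 5 → 0, so m(5) = 0.
  α_3 = 3: Horner steps 10 → 7 → 7, so m(3) = 7.
  α_4 = 2: Horner steps 10 → 8 → 2, so m(2) = 2.
  α_5 = 10: Horner steps 10 → 0 → 8, so m(10) = 8.
Codeword c = [10, 0, 7, 2, 8] ∈ F_11^5.


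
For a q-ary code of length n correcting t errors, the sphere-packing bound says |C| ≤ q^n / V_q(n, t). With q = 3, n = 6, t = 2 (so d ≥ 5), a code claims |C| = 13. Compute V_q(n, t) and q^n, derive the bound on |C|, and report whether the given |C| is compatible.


V_q(n, t) = 73, q^n = 729, Hamming bound = 9, |C| = 13 > bound (violated).

Step 1: Compute V_q(n, t) = Σ_{j=0}^2 C(n, j) (q−1)^j.
  j = 0: C(6,0)·(2)^0 = 1·1 = 1.
  j = 1: C(6,1)·(2)^1 = 6·2 = 12.
  j = 2: C(6,2)·(2)^2 = 15·4 = 60.
  V_q(n, t) = 1 + 12 + 60 = 73.
Step 2: q^n = 3^6 = 729.
Step 3: Hamming bound ⌊q^n / V_q(n,t)⌋ = ⌊729/73⌋ = 9.
Step 4: Compare |C| = 13 to 9: violated.
The claimed |C| lies above the Hamming bound, so no 3-ary code of length 6 with d ≥ 5 can have 13 codewords.


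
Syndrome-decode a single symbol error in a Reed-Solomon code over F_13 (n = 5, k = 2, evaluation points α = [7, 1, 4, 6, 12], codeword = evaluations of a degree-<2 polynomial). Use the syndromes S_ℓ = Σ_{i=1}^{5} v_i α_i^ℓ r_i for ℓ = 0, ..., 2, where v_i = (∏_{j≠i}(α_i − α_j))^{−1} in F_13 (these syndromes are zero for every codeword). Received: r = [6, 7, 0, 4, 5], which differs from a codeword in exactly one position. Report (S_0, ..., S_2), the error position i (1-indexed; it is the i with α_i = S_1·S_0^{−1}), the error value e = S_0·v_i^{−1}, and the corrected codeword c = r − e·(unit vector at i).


S = (2, 11, 2), error at position 5, error magnitude e = 2, c = [6, 7, 0, 4, 3].

Step 1: column multipliers v_i = (∏_{j≠i}(α_i − α_j))^{−1} mod 13.
  i = 1 (α = 7): (7−1)(7−4)(7−6)(7−12) = 6·3·1·(−5) = −90 ≡ 1, so v_1 = 1^{−1} = 1 (mod 13).
  i = 2 (α = 1): (1−7)(1−4)(1−6)(1−12) = (−6)·(−3)·(−5)·(−11) = 990 ≡ 2, so v_2 = 2^{−1} = 7 (mod 13).
  i = 3 (α = 4): (4−7)(4−1)(4−6)(4−12) = (−3)·3·(−2)·(−8) = −144 ≡ 12, so v_3 = 12^{−1} = 12 (mod 13).
  i = 4 (α = 6): (6−7)(6−1)(6−4)(6−12) = (−1)·5·2·(−6) = 60 ≡ 8, so v_4 = 8^{−1} = 5 (mod 13).
  i = 5 (α = 12): (12−7)(12−1)(12−4)(12−6) = 5·11·8·6 = 2640 ≡ 1, so v_5 = 1^{−1} = 1 (mod 13).
  v = [1, 7, 12, 5, 1].
Step 2: syndromes of r = [6, 7, 0, 4, 5] (all sums mod 13).
  S_0 = Σ v_i r_i = 1·6 + 7·7 + 12·0 + 5·4 + 1·5 = 80 ≡ 2.
  S_1 = Σ v_i α_i r_i = 1·7·6 + 7·1·7 + 12·4·0 + 5·6·4 + 1·12·5 = 271 ≡ 11.
  α_i^2 mod 13 = [10, 1, 3, 10, 1].
  S_2 = Σ v_i α_i^2 r_i = 1·10·6 + 7·1·7 + 12·3·0 + 5·10·4 + 1·1·5 = 314 ≡ 2.
  S = (2, 11, 2) ≠ 0, so r is not a codeword (an error is present).
Step 3: locate the error. For a single error e at position i, S_ℓ = v_i·e·α_i^ℓ, so α_err = S_1/S_0.
  S_0^{−1} = 2^{−1} = 7 (mod 13), so α_err = 11·7 = 77 ≡ 12 = α_5. Error position i = 5.
  Consistency check: S_2/S_1 = 2·6 = 12 ≡ 12 = α_err ✓ (single-error assumption holds).
Step 4: error magnitude e = S_0/v_5 = S_0·∏_{j≠5}(α_5 − α_j) = 2·1 = 2 ≡ 2 (mod 13).
Step 5: correct position 5: c_5 = r_5 − e = 5 − 2 ≡ 3 (mod 13). Hence c = [6, 7, 0, 4, 3].
  Check: interpolating c through the α_i gives m(x) = 5 + 2·x (degree < 2) with m(α_i) = c_i for every i, so c is indeed a codeword.


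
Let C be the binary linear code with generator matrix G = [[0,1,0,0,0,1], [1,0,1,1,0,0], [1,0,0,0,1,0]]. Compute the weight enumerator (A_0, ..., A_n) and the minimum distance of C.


Weight distribution: A_0 = 1, A_2 = 2, A_3 = 2, A_4 = 1, A_5 = 2. Minimum distance d = 2.

Enumerate all 2^3 = 8 messages m ∈ F_2^3.
For each, compute codeword c = mG in F_2^6, then tally its weight.
  m = 000 → c = 000000, weight = 0.
  m = 100 → c = 010001, weight = 2.
  m = 010 → c = 101100, weight = 3.
  m = 110 → c = 111101, weight = 5.
  m = 001 → c = 100010, weight = 2.
  m = 101 → c = 110011, weight = 4.
  m = 011 → c = 001110, weight = 3.
  m = 111 → c = 011111, weight = 5.
Tally weights:
  weight 0: 1 codewords.
  weight 2: 2 codewords.
  weight 3: 2 codewords.
  weight 4: 1 codewords.
  weight 5: 2 codewords.
Minimum distance d = smallest w > 0 with A_w > 0 = 2.
Sanity: Σ A_w = 8 = 2^3 = 8 ✓.


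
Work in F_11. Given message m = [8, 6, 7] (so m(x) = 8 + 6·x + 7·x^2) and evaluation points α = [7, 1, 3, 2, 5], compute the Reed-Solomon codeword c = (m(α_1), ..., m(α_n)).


c = [8, 10, 1, 4, 4]

Message polynomial: m(x) = 8 + 6·x + 7·x^2 (mod 11).
For each evaluation point α_i, compute m(α_i) mod 11:
  α_1 = 7: Horner steps 7 → 0 → 8, so m(7) = 8.
  α_2 = 1: Horner steps 7 → 2 → 10, so m(1) = 10.
  α_3 = 3: Horner steps 7 → 5 → 1, so m(3) = 1.
  α_4 = 2: Horner steps 7 → 9 → 4, so m(2) = 4.
  α_5 = 5: Horner steps 7 → 8 → 4, so m(5) = 4.
Codeword c = [8, 10, 1, 4, 4] ∈ F_11^5.


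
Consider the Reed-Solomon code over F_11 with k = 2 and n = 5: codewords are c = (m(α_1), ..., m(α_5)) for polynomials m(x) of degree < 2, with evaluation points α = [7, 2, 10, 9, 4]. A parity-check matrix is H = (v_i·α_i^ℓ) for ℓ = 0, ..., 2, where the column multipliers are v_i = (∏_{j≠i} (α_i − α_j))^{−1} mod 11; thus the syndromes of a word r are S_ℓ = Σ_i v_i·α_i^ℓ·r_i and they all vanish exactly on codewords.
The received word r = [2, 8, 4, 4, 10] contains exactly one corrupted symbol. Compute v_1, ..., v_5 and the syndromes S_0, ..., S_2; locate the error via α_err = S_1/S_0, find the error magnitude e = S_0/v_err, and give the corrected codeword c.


S = (10, 1, 10), error at position 3, error magnitude e = 10, c = [2, 8, 5, 4, 10].

Step 1: column multipliers v_i = (∏_{j≠i}(α_i − α_j))^{−1} mod 11.
  i = 1 (α = 7): (7−2)(7−10)(7−9)(7−4) = 5·(−3)·(−2)·3 = 90 ≡ 2, so v_1 = 2^{−1} = 6 (mod 11).
  i = 2 (α = 2): (2−7)(2−10)(2−9)(2−4) = (−5)·(−8)·(−7)·(−2) = 560 ≡ 10, so v_2 = 10^{−1} = 10 (mod 11).
  i = 3 (α = 10): (10−7)(10−2)(10−9)(10−4) = 3·8·1·6 = 144 ≡ 1, so v_3 = 1^{−1} = 1 (mod 11).
  i = 4 (α = 9): (9−7)(9−2)(9−10)(9−4) = 2·7·(−1)·5 = −70 ≡ 7, so v_4 = 7^{−1} = 8 (mod 11).
  i = 5 (α = 4): (4−7)(4−2)(4−10)(4−9) = (−3)·2·(−6)·(−5) = −180 ≡ 7, so v_5 = 7^{−1} = 8 (mod 11).
  v = [6, 10, 1, 8, 8].
Step 2: syndromes of r = [2, 8, 4, 4, 10] (all sums mod 11).
  S_0 = Σ v_i r_i = 6·2 + 10·8 + 1·4 + 8·4 + 8·10 = 208 ≡ 10.
  S_1 = Σ v_i α_i r_i = 6·7·2 + 10·2·8 + 1·10·4 + 8·9·4 + 8·4·10 = 892 ≡ 1.
  α_i^2 mod 11 = [5, 4, 1, 4, 5].
  S_2 = Σ v_i α_i^2 r_i = 6·5·2 + 10·4·8 + 1·1·4 + 8·4·4 + 8·5·10 = 912 ≡ 10.
  S = (10, 1, 10) ≠ 0, so r is not a codeword (an error is present).
Step 3: locate the error. For a single error e at position i, S_ℓ = v_i·e·α_i^ℓ, so α_err = S_1/S_0.
  S_0^{−1} = 10^{−1} = 10 (mod 11), so α_err = 1·10 = 10 ≡ 10 = α_3. Error position i = 3.
  Consistency check: S_2/S_1 = 10·1 = 10 ≡ 10 = α_err ✓ (single-error assumption holds).
Step 4: error magnitude e = S_0/v_3 = S_0·∏_{j≠3}(α_3 − α_j) = 10·1 = 10 ≡ 10 (mod 11).
Step 5: correct position 3: c_3 = r_3 − e = 4 − 10 ≡ 5 (mod 11). Hence c = [2, 8, 5, 4, 10].
  Check: interpolating c through the α_i gives m(x) = 6 + 1·x (degree < 2) with m(α_i) = c_i for every i, so c is indeed a codeword.


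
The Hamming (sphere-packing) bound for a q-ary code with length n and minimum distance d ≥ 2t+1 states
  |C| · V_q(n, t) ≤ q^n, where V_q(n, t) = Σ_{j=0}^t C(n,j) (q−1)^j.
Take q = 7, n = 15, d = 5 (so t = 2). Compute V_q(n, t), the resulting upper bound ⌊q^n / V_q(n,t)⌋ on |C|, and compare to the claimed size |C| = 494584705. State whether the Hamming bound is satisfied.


V_q(n, t) = 3871, q^n = 4747561509943, Hamming bound = 1226443169, |C| = 494584705 ≤ bound (satisfied).

Step 1: Compute V_q(n, t) = Σ_{j=0}^2 C(n, j) (q−1)^j.
  j = 0: C(15,0)·(6)^0 = 1·1 = 1.
  j = 1: C(15,1)·(6)^1 = 15·6 = 90.
  j = 2: C(15,2)·(6)^2 = 105·36 = 3780.
  V_q(n, t) = 1 + 90 + 3780 = 3871.
Step 2: q^n = 7^15 = 4747561509943.
Step 3: Hamming bound ⌊q^n / V_q(n,t)⌋ = ⌊4747561509943/3871⌋ = 1226443169.
Step 4: Compare |C| = 494584705 to 1226443169: satisfied.
The claimed |C| lies below the Hamming bound.


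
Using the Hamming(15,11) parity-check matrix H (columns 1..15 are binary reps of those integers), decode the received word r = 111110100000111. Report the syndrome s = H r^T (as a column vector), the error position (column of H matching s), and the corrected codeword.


s = (1, 0, 1, 0)^T, error position = 10, corrected codeword c = 111110100100111

Compute s = H r^T mod 2 one row at a time:
  s_1 = 0 + 0 + 0 + 0 + 0 + 1 + 1 + 1 = 3 ≡ 1 (mod 2).
  s_2 = 1 + 1 + 0 + 1 + 0 + 1 + 1 + 1 = 6 ≡ 0 (mod 2).
  s_3 = 1 + 1 + 0 + 1 + 0 + 0 + 1 + 1 = 5 ≡ 1 (mod 2).
  s_4 = 1 + 1 + 1 + 1 + 0 + 0 + 1 + 1 = 6 ≡ 0 (mod 2).
s = (1, 0, 1, 0)^T — this equals column 10 of H (binary 1010), so error is at position 10.
Correct: flip bit 10 of r = 111110100000111 to get c = 111110100100111.


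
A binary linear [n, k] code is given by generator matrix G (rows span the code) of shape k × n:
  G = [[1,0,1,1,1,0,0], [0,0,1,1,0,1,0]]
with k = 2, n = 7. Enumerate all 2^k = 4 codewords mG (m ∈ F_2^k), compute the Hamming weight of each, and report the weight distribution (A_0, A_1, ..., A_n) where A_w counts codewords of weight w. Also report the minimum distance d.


Weight distribution: A_0 = 1, A_3 = 2, A_4 = 1. Minimum distance d = 3.

Enumerate all 2^2 = 4 messages m ∈ F_2^2.
For each, compute codeword c = mG in F_2^7, then tally its weight.
  m = 00 → c = 0000000, weight = 0.
  m = 10 → c = 1011100, weight = 4.
  m = 01 → c = 0011010, weight = 3.
  m = 11 → c = 1000110, weight = 3.
Tally weights:
  weight 0: 1 codewords.
  weight 3: 2 codewords.
  weight 4: 1 codewords.
Minimum distance d = smallest w > 0 with A_w > 0 = 3.
Sanity: Σ A_w = 4 = 2^2 = 4 ✓.


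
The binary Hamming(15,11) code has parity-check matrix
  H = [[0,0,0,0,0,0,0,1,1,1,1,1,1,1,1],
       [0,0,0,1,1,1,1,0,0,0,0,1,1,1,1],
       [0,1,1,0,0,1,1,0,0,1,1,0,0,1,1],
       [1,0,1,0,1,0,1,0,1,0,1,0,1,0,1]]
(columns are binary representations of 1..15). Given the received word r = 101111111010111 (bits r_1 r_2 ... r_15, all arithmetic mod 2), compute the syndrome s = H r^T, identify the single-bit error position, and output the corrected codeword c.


s = (0, 1, 0, 0)^T, error position = 4, corrected codeword c = 101011111010111

Compute s = H r^T mod 2 one row at a time:
  s_1 = 1 + 1 + 0 + 1 + 0 + 1 + 1 + 1 = 6 ≡ 0 (mod 2).
  s_2 = 1 + 1 + 1 + 1 + 0 + 1 + 1 + 1 = 7 ≡ 1 (mod 2).
  s_3 = 0 + 1 + 1 + 1 + 0 + 1 + 1 + 1 = 6 ≡ 0 (mod 2).
  s_4 = 1 + 1 + 1 + 1 + 1 + 1 + 1 + 1 = 8 ≡ 0 (mod 2).
s = (0, 1, 0, 0)^T — this equals column 4 of H (binary 0100), so error is at position 4.
Correct: flip bit 4 of r = 101111111010111 to get c = 101011111010111.


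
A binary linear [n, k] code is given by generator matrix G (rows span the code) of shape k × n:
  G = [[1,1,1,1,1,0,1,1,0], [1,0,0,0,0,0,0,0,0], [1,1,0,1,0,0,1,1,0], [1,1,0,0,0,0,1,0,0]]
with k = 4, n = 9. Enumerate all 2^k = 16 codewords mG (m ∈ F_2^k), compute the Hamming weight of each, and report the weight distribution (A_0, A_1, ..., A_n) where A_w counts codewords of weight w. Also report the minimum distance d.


Weight distribution: A_0 = 1, A_1 = 1, A_2 = 3, A_3 = 3, A_4 = 3, A_5 = 3, A_6 = 1, A_7 = 1. Minimum distance d = 1.

Enumerate all 2^4 = 16 messages m ∈ F_2^4.
For each, compute codeword c = mG in F_2^9, then tally its weight.
  m = 0000 → c = 000000000, weight = 0.
  m = 1000 → c = 111110110, weight = 7.
  m = 0100 → c = 100000000, weight = 1.
  m = 1100 → c = 011110110, weight = 6.
  m = 0010 → c = 110100110, weight = 5.
  m = 1010 → c = 001010000, weight = 2.
  m = 0110 → c = 010100110, weight = 4.
  m = 1110 → c = 101010000, weight = 3.
  m = 0001 → c = 110000100, weight = 3.
  m = 1001 → c = 001110010, weight = 4.
  m = 0101 → c = 010000100, weight = 2.
  m = 1101 → c = 101110010, weight = 5.
  m = 0011 → c = 000100010, weight = 2.
  m = 1011 → c = 111010100, weight = 5.
  m = 0111 → c = 100100010, weight = 3.
  m = 1111 → c = 011010100, weight = 4.
Tally weights:
  weight 0: 1 codewords.
  weight 1: 1 codewords.
  weight 2: 3 codewords.
  weight 3: 3 codewords.
  weight 4: 3 codewords.
  weight 5: 3 codewords.
  weight 6: 1 codewords.
  weight 7: 1 codewords.
Minimum distance d = smallest w > 0 with A_w > 0 = 1.
Sanity: Σ A_w = 16 = 2^4 = 16 ✓.


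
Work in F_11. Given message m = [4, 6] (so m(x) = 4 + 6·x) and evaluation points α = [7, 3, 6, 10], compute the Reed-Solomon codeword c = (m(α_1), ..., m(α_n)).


c = [2, 0, 7, 9]

Message polynomial: m(x) = 4 + 6·x (mod 11).
For each evaluation point α_i, compute m(α_i) mod 11:
  α_1 = 7: Horner steps 6 → 2, so m(7) = 2.
  α_2 = 3: Horner steps 6 → 0, so m(3) = 0.
  α_3 = 6: Horner steps 6 → 7, so m(6) = 7.
  α_4 = 10: Horner steps 6 → 9, so m(10) = 9.
Codeword c = [2, 0, 7, 9] ∈ F_11^4.


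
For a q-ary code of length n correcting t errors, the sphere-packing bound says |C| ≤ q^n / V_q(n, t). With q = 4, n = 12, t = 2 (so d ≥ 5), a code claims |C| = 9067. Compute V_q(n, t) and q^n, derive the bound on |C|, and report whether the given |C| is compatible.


V_q(n, t) = 631, q^n = 16777216, Hamming bound = 26588, |C| = 9067 ≤ bound (satisfied).

Step 1: Compute V_q(n, t) = Σ_{j=0}^2 C(n, j) (q−1)^j.
  j = 0: C(12,0)·(3)^0 = 1·1 = 1.
  j = 1: C(12,1)·(3)^1 = 12·3 = 36.
  j = 2: C(12,2)·(3)^2 = 66·9 = 594.
  V_q(n, t) = 1 + 36 + 594 = 631.
Step 2: q^n = 4^12 = 16777216.
Step 3: Hamming bound ⌊q^n / V_q(n,t)⌋ = ⌊16777216/631⌋ = 26588.
Step 4: Compare |C| = 9067 to 26588: satisfied.
The claimed |C| lies below the Hamming bound.


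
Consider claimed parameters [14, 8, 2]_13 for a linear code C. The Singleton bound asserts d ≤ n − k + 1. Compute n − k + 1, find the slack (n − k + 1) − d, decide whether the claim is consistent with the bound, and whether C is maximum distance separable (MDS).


Singleton RHS = n − k + 1 = 7, slack = 5, bound satisfied, not MDS.

Singleton bound: d ≤ n − k + 1.
Here n = 14, k = 8, so n − k + 1 = 7.
Given d = 2, check d ≤ 7: YES.
Slack = (n − k + 1) − d = 5.
The code is NOT MDS (slack = 5 > 0).
Description: the claimed parameters are [14, 8, 2]_13; such a code would be non-MDS.


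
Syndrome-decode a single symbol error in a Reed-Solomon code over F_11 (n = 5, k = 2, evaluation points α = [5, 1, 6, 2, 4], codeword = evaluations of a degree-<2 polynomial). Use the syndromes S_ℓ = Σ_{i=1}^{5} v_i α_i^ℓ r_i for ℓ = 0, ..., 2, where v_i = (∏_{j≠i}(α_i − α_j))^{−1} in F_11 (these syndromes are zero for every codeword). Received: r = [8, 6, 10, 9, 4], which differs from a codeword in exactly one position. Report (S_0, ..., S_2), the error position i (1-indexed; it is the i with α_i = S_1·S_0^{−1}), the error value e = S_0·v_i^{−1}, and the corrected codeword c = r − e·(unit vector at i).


S = (10, 6, 8), error at position 1, error magnitude e = 1, c = [7, 6, 10, 9, 4].

Step 1: column multipliers v_i = (∏_{j≠i}(α_i − α_j))^{−1} mod 11.
  i = 1 (α = 5): (5−1)(5−6)(5−2)(5−4) = 4·(−1)·3·1 = −12 ≡ 10, so v_1 = 10^{−1} = 10 (mod 11).
  i = 2 (α = 1): (1−5)(1−6)(1−2)(1−4) = (−4)·(−5)·(−1)·(−3) = 60 ≡ 5, so v_2 = 5^{−1} = 9 (mod 11).
  i = 3 (α = 6): (6−5)(6−1)(6−2)(6−4) = 1·5·4·2 = 40 ≡ 7, so v_3 = 7^{−1} = 8 (mod 11).
  i = 4 (α = 2): (2−5)(2−1)(2−6)(2−4) = (−3)·1·(−4)·(−2) = −24 ≡ 9, so v_4 = 9^{−1} = 5 (mod 11).
  i = 5 (α = 4): (4−5)(4−1)(4−6)(4−2) = (−1)·3·(−2)·2 = 12 ≡ 1, so v_5 = 1^{−1} = 1 (mod 11).
  v = [10, 9, 8, 5, 1].
Step 2: syndromes of r = [8, 6, 10, 9, 4] (all sums mod 11).
  S_0 = Σ v_i r_i = 10·8 + 9·6 + 8·10 + 5·9 + 1·4 = 263 ≡ 10.
  S_1 = Σ v_i α_i r_i = 10·5·8 + 9·1·6 + 8·6·10 + 5·2·9 + 1·4·4 = 1040 ≡ 6.
  α_i^2 mod 11 = [3, 1, 3, 4, 5].
  S_2 = Σ v_i α_i^2 r_i = 10·3·8 + 9·1·6 + 8·3·10 + 5·4·9 + 1·5·4 = 734 ≡ 8.
  S = (10, 6, 8) ≠ 0, so r is not a codeword (an error is present).
Step 3: locate the error. For a single error e at position i, S_ℓ = v_i·e·α_i^ℓ, so α_err = S_1/S_0.
  S_0^{−1} = 10^{−1} = 10 (mod 11), so α_err = 6·10 = 60 ≡ 5 = α_1. Error position i = 1.
  Consistency check: S_2/S_1 = 8·2 = 16 ≡ 5 = α_err ✓ (single-error assumption holds).
Step 4: error magnitude e = S_0/v_1 = S_0·∏_{j≠1}(α_1 − α_j) = 10·10 = 100 ≡ 1 (mod 11).
Step 5: correct position 1: c_1 = r_1 − e = 8 − 1 ≡ 7 (mod 11). Hence c = [7, 6, 10, 9, 4].
  Check: interpolating c through the α_i gives m(x) = 3 + 3·x (degree < 2) with m(α_i) = c_i for every i, so c is indeed a codeword.


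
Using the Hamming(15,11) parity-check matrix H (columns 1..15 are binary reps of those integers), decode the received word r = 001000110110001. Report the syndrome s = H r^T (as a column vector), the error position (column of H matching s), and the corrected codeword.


s = (0, 0, 1, 0)^T, error position = 2, corrected codeword c = 011000110110001

Compute s = H r^T mod 2 one row at a time:
  s_1 = 1 + 0 + 1 + 1 + 0 + 0 + 0 + 1 = 4 ≡ 0 (mod 2).
  s_2 = 0 + 0 + 0 + 1 + 0 + 0 + 0 + 1 = 2 ≡ 0 (mod 2).
  s_3 = 0 + 1 + 0 + 1 + 1 + 1 + 0 + 1 = 5 ≡ 1 (mod 2).
  s_4 = 0 + 1 + 0 + 1 + 0 + 1 + 0 + 1 = 4 ≡ 0 (mod 2).
s = (0, 0, 1, 0)^T — this equals column 2 of H (binary 0010), so error is at position 2.
Correct: flip bit 2 of r = 001000110110001 to get c = 011000110110001.


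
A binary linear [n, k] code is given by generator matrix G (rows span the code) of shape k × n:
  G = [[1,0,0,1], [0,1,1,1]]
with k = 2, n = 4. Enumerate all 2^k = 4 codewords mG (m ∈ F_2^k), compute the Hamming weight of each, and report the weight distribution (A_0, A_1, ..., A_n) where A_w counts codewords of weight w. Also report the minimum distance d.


Weight distribution: A_0 = 1, A_2 = 1, A_3 = 2. Minimum distance d = 2.

Enumerate all 2^2 = 4 messages m ∈ F_2^2.
For each, compute codeword c = mG in F_2^4, then tally its weight.
  m = 00 → c = 0000, weight = 0.
  m = 10 → c = 1001, weight = 2.
  m = 01 → c = 0111, weight = 3.
  m = 11 → c = 1110, weight = 3.
Tally weights:
  weight 0: 1 codewords.
  weight 2: 1 codewords.
  weight 3: 2 codewords.
Minimum distance d = smallest w > 0 with A_w > 0 = 2.
Sanity: Σ A_w = 4 = 2^2 = 4 ✓.


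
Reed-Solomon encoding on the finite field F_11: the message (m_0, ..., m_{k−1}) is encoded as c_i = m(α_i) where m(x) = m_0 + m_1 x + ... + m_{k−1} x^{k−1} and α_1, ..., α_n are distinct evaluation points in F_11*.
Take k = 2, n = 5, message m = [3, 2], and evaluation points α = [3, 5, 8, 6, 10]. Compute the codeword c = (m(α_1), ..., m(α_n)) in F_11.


c = [9, 2, 8, 4, 1]

Message polynomial: m(x) = 3 + 2·x (mod 11).
For each evaluation point α_i, compute m(α_i) mod 11:
  α_1 = 3: Horner steps 2 → 9, so m(3) = 9.
  α_2 = 5: Horner steps 2 → 2, so m(5) = 2.
  α_3 = 8: Horner steps 2 → 8, so m(8) = 8.
  α_4 = 6: Horner steps 2 → 4, so m(6) = 4.
  α_5 = 10: Horner steps 2 → 1, so m(10) = 1.
Codeword c = [9, 2, 8, 4, 1] ∈ F_11^5.


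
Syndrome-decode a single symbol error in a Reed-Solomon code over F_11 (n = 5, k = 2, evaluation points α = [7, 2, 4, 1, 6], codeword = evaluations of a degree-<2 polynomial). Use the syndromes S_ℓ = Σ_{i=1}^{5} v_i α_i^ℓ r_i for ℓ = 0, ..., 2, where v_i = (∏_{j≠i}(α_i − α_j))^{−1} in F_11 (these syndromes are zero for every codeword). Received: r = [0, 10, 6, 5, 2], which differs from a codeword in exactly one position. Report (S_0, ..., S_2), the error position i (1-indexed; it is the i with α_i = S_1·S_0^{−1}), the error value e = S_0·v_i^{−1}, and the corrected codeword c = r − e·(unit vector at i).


S = (2, 2, 2), error at position 4, error magnitude e = 4, c = [0, 10, 6, 1, 2].

Step 1: column multipliers v_i = (∏_{j≠i}(α_i − α_j))^{−1} mod 11.
  i = 1 (α = 7): (7−2)(7−4)(7−1)(7−6) = 5·3·6·1 = 90 ≡ 2, so v_1 = 2^{−1} = 6 (mod 11).
  i = 2 (α = 2): (2−7)(2−4)(2−1)(2−6) = (−5)·(−2)·1·(−4) = −40 ≡ 4, so v_2 = 4^{−1} = 3 (mod 11).
  i = 3 (α = 4): (4−7)(4−2)(4−1)(4−6) = (−3)·2·3·(−2) = 36 ≡ 3, so v_3 = 3^{−1} = 4 (mod 11).
  i = 4 (α = 1): (1−7)(1−2)(1−4)(1−6) = (−6)·(−1)·(−3)·(−5) = 90 ≡ 2, so v_4 = 2^{−1} = 6 (mod 11).
  i = 5 (α = 6): (6−7)(6−2)(6−4)(6−1) = (−1)·4·2·5 = −40 ≡ 4, so v_5 = 4^{−1} = 3 (mod 11).
  v = [6, 3, 4, 6, 3].
Step 2: syndromes of r = [0, 10, 6, 5, 2] (all sums mod 11).
  S_0 = Σ v_i r_i = 6·0 + 3·10 + 4·6 + 6·5 + 3·2 = 90 ≡ 2.
  S_1 = Σ v_i α_i r_i = 6·7·0 + 3·2·10 + 4·4·6 + 6·1·5 + 3·6·2 = 222 ≡ 2.
  α_i^2 mod 11 = [5, 4, 5, 1, 3].
  S_2 = Σ v_i α_i^2 r_i = 6·5·0 + 3·4·10 + 4·5·6 + 6·1·5 + 3·3·2 = 288 ≡ 2.
  S = (2, 2, 2) ≠ 0, so r is not a codeword (an error is present).
Step 3: locate the error. For a single error e at position i, S_ℓ = v_i·e·α_i^ℓ, so α_err = S_1/S_0.
  S_0^{−1} = 2^{−1} = 6 (mod 11), so α_err = 2·6 = 12 ≡ 1 = α_4. Error position i = 4.
  Consistency check: S_2/S_1 = 2·6 = 12 ≡ 1 = α_err ✓ (single-error assumption holds).
Step 4: error magnitude e = S_0/v_4 = S_0·∏_{j≠4}(α_4 − α_j) = 2·2 = 4 ≡ 4 (mod 11).
Step 5: correct position 4: c_4 = r_4 − e = 5 − 4 ≡ 1 (mod 11). Hence c = [0, 10, 6, 1, 2].
  Check: interpolating c through the α_i gives m(x) = 3 + 9·x (degree < 2) with m(α_i) = c_i for every i, so c is indeed a codeword.


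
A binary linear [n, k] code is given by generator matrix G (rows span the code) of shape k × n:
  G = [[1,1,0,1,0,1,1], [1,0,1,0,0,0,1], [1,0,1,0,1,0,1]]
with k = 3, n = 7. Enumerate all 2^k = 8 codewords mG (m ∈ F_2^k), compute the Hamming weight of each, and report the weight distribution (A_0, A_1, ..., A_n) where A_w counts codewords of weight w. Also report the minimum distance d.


Weight distribution: A_0 = 1, A_1 = 1, A_3 = 1, A_4 = 2, A_5 = 2, A_6 = 1. Minimum distance d = 1.

Enumerate all 2^3 = 8 messages m ∈ F_2^3.
For each, compute codeword c = mG in F_2^7, then tally its weight.
  m = 000 → c = 0000000, weight = 0.
  m = 100 → c = 1101011, weight = 5.
  m = 010 → c = 1010001, weight = 3.
  m = 110 → c = 0111010, weight = 4.
  m = 001 → c = 1010101, weight = 4.
  m = 101 → c = 0111110, weight = 5.
  m = 011 → c = 0000100, weight = 1.
  m = 111 → c = 1101111, weight = 6.
Tally weights:
  weight 0: 1 codewords.
  weight 1: 1 codewords.
  weight 3: 1 codewords.
  weight 4: 2 codewords.
  weight 5: 2 codewords.
  weight 6: 1 codewords.
Minimum distance d = smallest w > 0 with A_w > 0 = 1.
Sanity: Σ A_w = 8 = 2^3 = 8 ✓.


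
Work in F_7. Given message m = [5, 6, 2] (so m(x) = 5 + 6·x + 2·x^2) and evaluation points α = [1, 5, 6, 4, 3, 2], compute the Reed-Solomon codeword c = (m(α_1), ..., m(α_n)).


c = [6, 1, 1, 5, 6, 4]

Message polynomial: m(x) = 5 + 6·x + 2·x^2 (mod 7).
For each evaluation point α_i, compute m(α_i) mod 7:
  α_1 = 1: Horner steps 2 → 1 → 6, so m(1) = 6.
  α_2 = 5: Horner steps 2 → 2 → 1, so m(5) = 1.
  α_3 = 6: Horner steps 2 → 4 → 1, so m(6) = 1.
  α_4 = 4: Horner steps 2 → 0 → 5, so m(4) = 5.
  α_5 = 3: Horner steps 2 → 5 → 6, so m(3) = 6.
  α_6 = 2: Horner steps 2 → 3 → 4, so m(2) = 4.
Codeword c = [6, 1, 1, 5, 6, 4] ∈ F_7^6.


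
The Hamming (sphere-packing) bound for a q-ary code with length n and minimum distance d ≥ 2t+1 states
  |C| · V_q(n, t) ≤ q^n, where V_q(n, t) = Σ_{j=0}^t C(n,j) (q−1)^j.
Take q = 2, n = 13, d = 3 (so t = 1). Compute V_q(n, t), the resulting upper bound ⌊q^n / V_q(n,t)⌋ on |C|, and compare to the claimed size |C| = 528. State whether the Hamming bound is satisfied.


V_q(n, t) = 14, q^n = 8192, Hamming bound = 585, |C| = 528 ≤ bound (satisfied).

Step 1: Compute V_q(n, t) = Σ_{j=0}^1 C(n, j) (q−1)^j.
  j = 0: C(13,0)·(1)^0 = 1·1 = 1.
  j = 1: C(13,1)·(1)^1 = 13·1 = 13.
  V_q(n, t) = 1 + 13 = 14.
Step 2: q^n = 2^13 = 8192.
Step 3: Hamming bound ⌊q^n / V_q(n,t)⌋ = ⌊8192/14⌋ = 585.
Step 4: Compare |C| = 528 to 585: satisfied.
The claimed |C| lies below the Hamming bound.


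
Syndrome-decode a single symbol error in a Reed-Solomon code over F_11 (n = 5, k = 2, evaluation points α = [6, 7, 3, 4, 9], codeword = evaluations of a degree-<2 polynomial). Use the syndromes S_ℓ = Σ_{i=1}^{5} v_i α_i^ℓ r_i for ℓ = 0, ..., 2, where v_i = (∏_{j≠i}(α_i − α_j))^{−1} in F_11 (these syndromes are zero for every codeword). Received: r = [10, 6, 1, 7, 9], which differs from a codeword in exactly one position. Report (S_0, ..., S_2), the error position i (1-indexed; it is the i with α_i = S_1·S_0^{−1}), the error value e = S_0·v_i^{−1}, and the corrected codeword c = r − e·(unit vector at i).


S = (2, 6, 7), error at position 3, error magnitude e = 1, c = [10, 6, 0, 7, 9].

Step 1: column multipliers v_i = (∏_{j≠i}(α_i − α_j))^{−1} mod 11.
  i = 1 (α = 6): (6−7)(6−3)(6−4)(6−9) = (−1)·3·2·(−3) = 18 ≡ 7, so v_1 = 7^{−1} = 8 (mod 11).
  i = 2 (α = 7): (7−6)(7−3)(7−4)(7−9) = 1·4·3·(−2) = −24 ≡ 9, so v_2 = 9^{−1} = 5 (mod 11).
  i = 3 (α = 3): (3−6)(3−7)(3−4)(3−9) = (−3)·(−4)·(−1)·(−6) = 72 ≡ 6, so v_3 = 6^{−1} = 2 (mod 11).
  i = 4 (α = 4): (4−6)(4−7)(4−3)(4−9) = (−2)·(−3)·1·(−5) = −30 ≡ 3, so v_4 = 3^{−1} = 4 (mod 11).
  i = 5 (α = 9): (9−6)(9−7)(9−3)(9−4) = 3·2·6·5 = 180 ≡ 4, so v_5 = 4^{−1} = 3 (mod 11).
  v = [8, 5, 2, 4, 3].
Step 2: syndromes of r = [10, 6, 1, 7, 9] (all sums mod 11).
  S_0 = Σ v_i r_i = 8·10 + 5·6 + 2·1 + 4·7 + 3·9 = 167 ≡ 2.
  S_1 = Σ v_i α_i r_i = 8·6·10 + 5·7·6 + 2·3·1 + 4·4·7 + 3·9·9 = 1051 ≡ 6.
  α_i^2 mod 11 = [3, 5, 9, 5, 4].
  S_2 = Σ v_i α_i^2 r_i = 8·3·10 + 5·5·6 + 2·9·1 + 4·5·7 + 3·4·9 = 656 ≡ 7.
  S = (2, 6, 7) ≠ 0, so r is not a codeword (an error is present).
Step 3: locate the error. For a single error e at position i, S_ℓ = v_i·e·α_i^ℓ, so α_err = S_1/S_0.
  S_0^{−1} = 2^{−1} = 6 (mod 11), so α_err = 6·6 = 36 ≡ 3 = α_3. Error position i = 3.
  Consistency check: S_2/S_1 = 7·2 = 14 ≡ 3 = α_err ✓ (single-error assumption holds).
Step 4: error magnitude e = S_0/v_3 = S_0·∏_{j≠3}(α_3 − α_j) = 2·6 = 12 ≡ 1 (mod 11).
Step 5: correct position 3: c_3 = r_3 − e = 1 − 1 ≡ 0 (mod 11). Hence c = [10, 6, 0, 7, 9].
  Check: interpolating c through the α_i gives m(x) = 1 + 7·x (degree < 2) with m(α_i) = c_i for every i, so c is indeed a codeword.


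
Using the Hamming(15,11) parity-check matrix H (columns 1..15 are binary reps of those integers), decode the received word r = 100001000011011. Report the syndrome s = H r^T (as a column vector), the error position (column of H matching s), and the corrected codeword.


s = (0, 0, 0, 1)^T, error position = 1, corrected codeword c = 000001000011011

Compute s = H r^T mod 2 one row at a time:
  s_1 = 0 + 0 + 0 + 1 + 1 + 0 + 1 + 1 = 4 ≡ 0 (mod 2).
  s_2 = 0 + 0 + 1 + 0 + 1 + 0 + 1 + 1 = 4 ≡ 0 (mod 2).
  s_3 = 0 + 0 + 1 + 0 + 0 + 1 + 1 + 1 = 4 ≡ 0 (mod 2).
  s_4 = 1 + 0 + 0 + 0 + 0 + 1 + 0 + 1 = 3 ≡ 1 (mod 2).
s = (0, 0, 0, 1)^T — this equals column 1 of H (binary 0001), so error is at position 1.
Correct: flip bit 1 of r = 100001000011011 to get c = 000001000011011.


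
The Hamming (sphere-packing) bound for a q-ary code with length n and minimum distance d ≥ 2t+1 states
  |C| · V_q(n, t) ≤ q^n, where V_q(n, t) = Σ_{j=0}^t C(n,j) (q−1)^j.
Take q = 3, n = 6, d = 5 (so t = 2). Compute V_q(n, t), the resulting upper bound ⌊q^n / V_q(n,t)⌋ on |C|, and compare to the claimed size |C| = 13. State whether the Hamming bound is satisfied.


V_q(n, t) = 73, q^n = 729, Hamming bound = 9, |C| = 13 > bound (violated).

Step 1: Compute V_q(n, t) = Σ_{j=0}^2 C(n, j) (q−1)^j.
  j = 0: C(6,0)·(2)^0 = 1·1 = 1.
  j = 1: C(6,1)·(2)^1 = 6·2 = 12.
  j = 2: C(6,2)·(2)^2 = 15·4 = 60.
  V_q(n, t) = 1 + 12 + 60 = 73.
Step 2: q^n = 3^6 = 729.
Step 3: Hamming bound ⌊q^n / V_q(n,t)⌋ = ⌊729/73⌋ = 9.
Step 4: Compare |C| = 13 to 9: violated.
The claimed |C| lies above the Hamming bound, so no 3-ary code of length 6 with d ≥ 5 can have 13 codewords.


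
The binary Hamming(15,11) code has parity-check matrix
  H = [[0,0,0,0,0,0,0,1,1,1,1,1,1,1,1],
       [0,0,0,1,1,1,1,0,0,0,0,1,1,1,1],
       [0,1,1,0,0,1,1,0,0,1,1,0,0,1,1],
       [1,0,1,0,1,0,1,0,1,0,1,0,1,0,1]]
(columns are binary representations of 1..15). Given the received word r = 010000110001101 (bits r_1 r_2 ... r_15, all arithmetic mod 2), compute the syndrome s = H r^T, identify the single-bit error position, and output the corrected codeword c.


s = (0, 0, 1, 1)^T, error position = 3, corrected codeword c = 011000110001101

Compute s = H r^T mod 2 one row at a time:
  s_1 = 1 + 0 + 0 + 0 + 1 + 1 + 0 + 1 = 4 ≡ 0 (mod 2).
  s_2 = 0 + 0 + 0 + 1 + 1 + 1 + 0 + 1 = 4 ≡ 0 (mod 2).
  s_3 = 1 + 0 + 0 + 1 + 0 + 0 + 0 + 1 = 3 ≡ 1 (mod 2).
  s_4 = 0 + 0 + 0 + 1 + 0 + 0 + 1 + 1 = 3 ≡ 1 (mod 2).
s = (0, 0, 1, 1)^T — this equals column 3 of H (binary 0011), so error is at position 3.
Correct: flip bit 3 of r = 010000110001101 to get c = 011000110001101.


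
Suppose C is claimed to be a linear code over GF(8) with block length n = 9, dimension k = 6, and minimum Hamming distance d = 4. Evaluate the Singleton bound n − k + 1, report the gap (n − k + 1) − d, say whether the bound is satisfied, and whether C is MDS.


Singleton RHS = n − k + 1 = 4, slack = 0, bound satisfied, MDS.

Singleton bound: d ≤ n − k + 1.
Here n = 9, k = 6, so n − k + 1 = 4.
Given d = 4, check d ≤ 4: YES.
Slack = (n − k + 1) − d = 0.
The code is MDS (slack = 0).
Description: the claimed parameters are [9, 6, 4]_8; such a code would be MDS (meets Singleton bound).


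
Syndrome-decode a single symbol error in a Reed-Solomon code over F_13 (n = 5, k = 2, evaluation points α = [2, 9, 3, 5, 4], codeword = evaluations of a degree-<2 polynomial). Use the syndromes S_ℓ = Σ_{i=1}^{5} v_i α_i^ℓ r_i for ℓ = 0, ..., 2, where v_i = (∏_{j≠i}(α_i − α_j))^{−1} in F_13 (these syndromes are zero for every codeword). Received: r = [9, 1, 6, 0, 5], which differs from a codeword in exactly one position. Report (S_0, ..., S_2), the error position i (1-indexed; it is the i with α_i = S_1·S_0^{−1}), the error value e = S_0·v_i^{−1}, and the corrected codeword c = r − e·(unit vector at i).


S = (8, 6, 11), error at position 5, error magnitude e = 2, c = [9, 1, 6, 0, 3].

Step 1: column multipliers v_i = (∏_{j≠i}(α_i − α_j))^{−1} mod 13.
  i = 1 (α = 2): (2−9)(2−3)(2−5)(2−4) = (−7)·(−1)·(−3)·(−2) = 42 ≡ 3, so v_1 = 3^{−1} = 9 (mod 13).
  i = 2 (α = 9): (9−2)(9−3)(9−5)(9−4) = 7·6·4·5 = 840 ≡ 8, so v_2 = 8^{−1} = 5 (mod 13).
  i = 3 (α = 3): (3−2)(3−9)(3−5)(3−4) = 1·(−6)·(−2)·(−1) = −12 ≡ 1, so v_3 = 1^{−1} = 1 (mod 13).
  i = 4 (α = 5): (5−2)(5−9)(5−3)(5−4) = 3·(−4)·2·1 = −24 ≡ 2, so v_4 = 2^{−1} = 7 (mod 13).
  i = 5 (α = 4): (4−2)(4−9)(4−3)(4−5) = 2·(−5)·1·(−1) = 10 ≡ 10, so v_5 = 10^{−1} = 4 (mod 13).
  v = [9, 5, 1, 7, 4].
Step 2: syndromes of r = [9, 1, 6, 0, 5] (all sums mod 13).
  S_0 = Σ v_i r_i = 9·9 + 5·1 + 1·6 + 7·0 + 4·5 = 112 ≡ 8.
  S_1 = Σ v_i α_i r_i = 9·2·9 + 5·9·1 + 1·3·6 + 7·5·0 + 4·4·5 = 305 ≡ 6.
  α_i^2 mod 13 = [4, 3, 9, 12, 3].
  S_2 = Σ v_i α_i^2 r_i = 9·4·9 + 5·3·1 + 1·9·6 + 7·12·0 + 4·3·5 = 453 ≡ 11.
  S = (8, 6, 11) ≠ 0, so r is not a codeword (an error is present).
Step 3: locate the error. For a single error e at position i, S_ℓ = v_i·e·α_i^ℓ, so α_err = S_1/S_0.
  S_0^{−1} = 8^{−1} = 5 (mod 13), so α_err = 6·5 = 30 ≡ 4 = α_5. Error position i = 5.
  Consistency check: S_2/S_1 = 11·11 = 121 ≡ 4 = α_err ✓ (single-error assumption holds).
Step 4: error magnitude e = S_0/v_5 = S_0·∏_{j≠5}(α_5 − α_j) = 8·10 = 80 ≡ 2 (mod 13).
Step 5: correct position 5: c_5 = r_5 − e = 5 − 2 ≡ 3 (mod 13). Hence c = [9, 1, 6, 0, 3].
  Check: interpolating c through the α_i gives m(x) = 2 + 10·x (degree < 2) with m(α_i) = c_i for every i, so c is indeed a codeword.


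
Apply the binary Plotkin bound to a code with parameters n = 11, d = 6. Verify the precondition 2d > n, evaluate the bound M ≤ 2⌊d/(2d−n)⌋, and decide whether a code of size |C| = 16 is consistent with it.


Plotkin bound M ≤ 12; given |C| = 16 > bound (violated).

Check applicability: 2d = 12, n = 11.
2d − n = 1 > 0, so Plotkin applies.
Compute d/(2d−n) = 6/1 ≈ 6.0000.
⌊d/(2d−n)⌋ = 6.
Plotkin bound: M ≤ 2·6 = 12.
Given |C| = 16, check: VIOLATED.
This |C| is above the Plotkin bound, so no binary code with n = 11, d = 6 and 16 codewords exists.
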